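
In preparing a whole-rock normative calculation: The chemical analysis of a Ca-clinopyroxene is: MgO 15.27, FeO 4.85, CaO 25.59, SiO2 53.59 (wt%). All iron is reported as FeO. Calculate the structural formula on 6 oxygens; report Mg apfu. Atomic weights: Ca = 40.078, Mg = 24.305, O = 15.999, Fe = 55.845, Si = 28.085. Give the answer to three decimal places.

0.846 Mg apfu

MgO (M=40.304): mol = 0.37887; Mg = 0.37887, O = 0.37887.
FeO (M=71.844): mol = 0.06751; Fe = 0.06751, O = 0.06751.
CaO (M=56.077): mol = 0.45634; Ca = 0.45634, O = 0.45634.
SiO2 (M=60.083): mol = 0.89193; Si = 0.89193, O = 1.78386.
ΣO = 2.68658; factor = 6/ΣO = 2.23332.
Mg apfu = 0.37887 × 2.23332 = 0.846.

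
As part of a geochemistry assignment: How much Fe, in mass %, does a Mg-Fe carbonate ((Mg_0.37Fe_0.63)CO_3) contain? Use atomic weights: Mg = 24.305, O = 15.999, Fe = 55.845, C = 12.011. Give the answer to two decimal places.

Molar mass of (Mg_0.37Fe_0.63)CO_3: 0.37×24.305 + 0.63×55.845 + 1×12.011 + 3×15.999 = 104.183 g/mol.
Mass of Fe per formula unit: 0.63 × 55.845 = 35.182 g.
Weight fraction Fe = 35.182 / 104.183 = 0.3377.

33.77 mass %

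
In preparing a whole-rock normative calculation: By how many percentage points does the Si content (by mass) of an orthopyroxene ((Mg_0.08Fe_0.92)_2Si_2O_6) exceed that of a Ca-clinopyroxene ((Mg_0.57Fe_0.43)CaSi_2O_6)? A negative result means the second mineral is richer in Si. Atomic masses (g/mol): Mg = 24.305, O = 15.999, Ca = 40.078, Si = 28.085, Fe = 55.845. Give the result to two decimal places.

-2.71 percentage points

First mineral: 56.170 g Si in 258.808 g formula = 21.70 wt% Si.
Second mineral: 56.170 g Si in 230.109 g formula = 24.41 wt% Si.
21.70% − 24.41% gives a difference of -2.71 percentage points.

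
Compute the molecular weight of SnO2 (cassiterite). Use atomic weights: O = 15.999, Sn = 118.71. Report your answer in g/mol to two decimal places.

Sn: 1 × 118.71 = 118.7100
O: 2 × 15.999 = 31.9980
Summing the contributions gives the formula mass.

150.71 g/mol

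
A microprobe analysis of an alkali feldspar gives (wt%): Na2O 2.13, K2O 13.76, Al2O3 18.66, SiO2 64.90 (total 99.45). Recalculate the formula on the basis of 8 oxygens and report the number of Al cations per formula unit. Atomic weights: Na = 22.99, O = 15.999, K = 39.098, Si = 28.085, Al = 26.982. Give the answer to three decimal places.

1.013 Al apfu

Na2O: 2.13/61.979 = 0.03437 mol → 0.06874 mol Na, 0.03437 mol O.
K2O: 13.76/94.195 = 0.14608 mol → 0.29216 mol K, 0.14608 mol O.
Al2O3: 18.66/101.961 = 0.18301 mol → 0.36602 mol Al, 0.54903 mol O.
SiO2: 64.90/60.083 = 1.08017 mol → 1.08017 mol Si, 2.16034 mol O.
Total oxygen = 2.88982 mol. Normalization factor = 8/2.88982 = 2.76834.
Al per 8 O = 0.36602 × 2.76834 = 1.013.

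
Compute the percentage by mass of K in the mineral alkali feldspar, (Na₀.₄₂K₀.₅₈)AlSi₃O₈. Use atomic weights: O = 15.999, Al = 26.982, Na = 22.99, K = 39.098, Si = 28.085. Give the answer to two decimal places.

8.35 mass %

Molar mass of (Na₀.₄₂K₀.₅₈)AlSi₃O₈: 0.42·22.99 + 0.58·39.098 + 1·26.982 + 3·28.085 + 8·15.999 = 271.562 g/mol.
Mass of K per formula unit: 0.58 × 39.098 = 22.677 g.
Weight fraction K = 22.677 / 271.562 = 0.0835.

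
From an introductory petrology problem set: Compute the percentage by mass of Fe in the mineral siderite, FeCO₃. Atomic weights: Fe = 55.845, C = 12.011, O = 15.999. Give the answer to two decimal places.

48.20 weight percent

Molar mass of FeCO₃: 1*55.845 + 1*12.011 + 3*15.999 = 115.853 g/mol.
Mass of Fe per formula unit: 1 × 55.845 = 55.845 g.
Weight fraction Fe = 55.845 / 115.853 = 0.4820.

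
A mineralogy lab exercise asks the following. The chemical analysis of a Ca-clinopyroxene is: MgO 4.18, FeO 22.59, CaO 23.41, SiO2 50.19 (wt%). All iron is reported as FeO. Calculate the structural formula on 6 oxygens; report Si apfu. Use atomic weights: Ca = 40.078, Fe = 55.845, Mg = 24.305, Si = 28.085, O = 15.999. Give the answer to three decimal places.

2.000 Si apfu

MgO: 4.18/40.304 = 0.10371 mol → 0.10371 mol Mg, 0.10371 mol O.
FeO: 22.59/71.844 = 0.31443 mol → 0.31443 mol Fe, 0.31443 mol O.
CaO: 23.41/56.077 = 0.41746 mol → 0.41746 mol Ca, 0.41746 mol O.
SiO2: 50.19/60.083 = 0.83534 mol → 0.83534 mol Si, 1.67068 mol O.
Total oxygen = 2.50628 mol. Normalization factor = 6/2.50628 = 2.39399.
Si per 6 O = 0.83534 × 2.39399 = 2.000.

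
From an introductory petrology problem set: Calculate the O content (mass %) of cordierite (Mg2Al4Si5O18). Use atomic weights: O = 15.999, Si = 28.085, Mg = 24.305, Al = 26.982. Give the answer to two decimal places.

Formula mass = 2×24.305 + 4×26.982 + 5×28.085 + 18×15.999 = 584.945 g/mol, of which 287.982 g is O.
So O makes up 287.982/584.945 = 0.4923 of the mass, i.e. 49.23%.

49.23 mass %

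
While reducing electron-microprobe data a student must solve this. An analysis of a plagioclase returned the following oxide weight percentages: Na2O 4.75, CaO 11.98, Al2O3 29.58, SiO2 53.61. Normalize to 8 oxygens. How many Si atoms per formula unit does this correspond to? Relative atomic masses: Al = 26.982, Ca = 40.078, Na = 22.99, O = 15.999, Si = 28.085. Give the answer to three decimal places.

2.424 Si apfu

Na2O: 4.75/61.979 = 0.07664 mol → 0.15328 mol Na, 0.07664 mol O.
CaO: 11.98/56.077 = 0.21363 mol → 0.21363 mol Ca, 0.21363 mol O.
Al2O3: 29.58/101.961 = 0.29011 mol → 0.58022 mol Al, 0.87033 mol O.
SiO2: 53.61/60.083 = 0.89227 mol → 0.89227 mol Si, 1.78454 mol O.
Total oxygen = 2.94514 mol. Normalization factor = 8/2.94514 = 2.71634.
Si per 8 O = 0.89227 × 2.71634 = 2.424.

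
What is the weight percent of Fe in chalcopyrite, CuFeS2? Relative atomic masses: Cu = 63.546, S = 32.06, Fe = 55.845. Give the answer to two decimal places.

M(CuFeS2) = 183.511 g/mol.
Fe contributes 1 × 55.845 = 55.845 g per mole.
55.845/183.511 = 0.3043 → 30.43%.

30.43 weight percent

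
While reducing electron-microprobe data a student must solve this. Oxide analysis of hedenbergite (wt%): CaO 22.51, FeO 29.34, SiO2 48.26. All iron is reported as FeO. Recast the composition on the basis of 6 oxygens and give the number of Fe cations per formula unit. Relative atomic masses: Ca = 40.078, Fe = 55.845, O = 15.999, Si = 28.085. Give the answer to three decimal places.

1.014 Fe apfu

CaO (M=56.077): mol = 0.40141; Ca = 0.40141, O = 0.40141.
FeO (M=71.844): mol = 0.40838; Fe = 0.40838, O = 0.40838.
SiO2 (M=60.083): mol = 0.80322; Si = 0.80322, O = 1.60644.
ΣO = 2.41623; factor = 6/ΣO = 2.48321.
Fe apfu = 0.40838 × 2.48321 = 1.014.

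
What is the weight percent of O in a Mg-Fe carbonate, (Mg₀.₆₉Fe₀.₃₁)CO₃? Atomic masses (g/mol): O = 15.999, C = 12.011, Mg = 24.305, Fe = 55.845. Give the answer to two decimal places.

Formula mass = 0.69·24.305 + 0.31·55.845 + 1·12.011 + 3·15.999 = 94.090 g/mol, of which 47.997 g is O.
So O makes up 47.997/94.090 = 0.5101 of the mass, i.e. 51.01%.

51.01 weight percent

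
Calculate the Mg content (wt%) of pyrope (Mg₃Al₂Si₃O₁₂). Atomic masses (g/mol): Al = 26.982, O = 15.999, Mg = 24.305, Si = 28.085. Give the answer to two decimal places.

M(Mg₃Al₂Si₃O₁₂) = 403.122 g/mol.
Mg contributes 3 × 24.305 = 72.915 g per mole.
72.915/403.122 = 0.1809 → 18.09%.

18.09 wt%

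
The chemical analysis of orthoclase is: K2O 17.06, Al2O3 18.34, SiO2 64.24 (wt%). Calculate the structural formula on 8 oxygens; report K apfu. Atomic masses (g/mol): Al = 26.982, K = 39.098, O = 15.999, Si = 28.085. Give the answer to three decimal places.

1.014 K apfu

K2O (M=94.195): mol = 0.18111; K = 0.36222, O = 0.18111.
Al2O3 (M=101.961): mol = 0.17987; Al = 0.35974, O = 0.53961.
SiO2 (M=60.083): mol = 1.06919; Si = 1.06919, O = 2.13838.
ΣO = 2.85910; factor = 8/ΣO = 2.79808.
K apfu = 0.36222 × 2.79808 = 1.014.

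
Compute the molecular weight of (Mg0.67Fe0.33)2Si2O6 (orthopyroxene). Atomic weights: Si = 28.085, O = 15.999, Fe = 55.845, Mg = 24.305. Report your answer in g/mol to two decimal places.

221.59 g/mol

M = 1.34*24.305 + 0.66*55.845 + 2*28.085 + 6*15.999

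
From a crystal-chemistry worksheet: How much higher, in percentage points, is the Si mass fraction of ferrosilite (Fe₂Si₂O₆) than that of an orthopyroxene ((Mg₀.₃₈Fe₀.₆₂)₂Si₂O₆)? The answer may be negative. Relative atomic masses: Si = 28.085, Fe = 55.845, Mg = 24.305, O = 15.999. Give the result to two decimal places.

-2.13 percentage points

First mineral: 56.170 g Si in 263.854 g formula = 21.29 wt% Si.
Second mineral: 56.170 g Si in 239.884 g formula = 23.42 wt% Si.
21.29% − 23.42% gives a difference of -2.13 percentage points.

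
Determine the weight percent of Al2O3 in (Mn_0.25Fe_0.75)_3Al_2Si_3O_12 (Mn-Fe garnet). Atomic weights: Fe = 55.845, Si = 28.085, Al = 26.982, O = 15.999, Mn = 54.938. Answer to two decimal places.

20.51 wt%

M((Mn_0.25Fe_0.75)_3Al_2Si_3O_12) = 497.062 g/mol; M(Al2O3) = 101.961 g/mol.
Moles Al2O3 per formula unit = 2 Al ÷ 2 = 1.0000.
Al2O3 fraction = (1.0000 × 101.961) / 497.062 = 101.961/497.062 = 0.2051.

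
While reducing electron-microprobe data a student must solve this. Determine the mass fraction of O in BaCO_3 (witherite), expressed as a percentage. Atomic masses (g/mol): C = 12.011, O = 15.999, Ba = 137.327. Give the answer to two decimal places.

M(BaCO_3) = 197.335 g/mol.
O contributes 3 × 15.999 = 47.997 g per mole.
47.997/197.335 = 0.2432 → 24.32%.

24.32 wt%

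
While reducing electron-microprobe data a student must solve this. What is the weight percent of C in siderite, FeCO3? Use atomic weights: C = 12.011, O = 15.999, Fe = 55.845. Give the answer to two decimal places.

Molar mass of FeCO3: 1*55.845 + 1*12.011 + 3*15.999 = 115.853 g/mol.
Mass of C per formula unit: 1 × 12.011 = 12.011 g.
Weight fraction C = 12.011 / 115.853 = 0.1037.

10.37 wt%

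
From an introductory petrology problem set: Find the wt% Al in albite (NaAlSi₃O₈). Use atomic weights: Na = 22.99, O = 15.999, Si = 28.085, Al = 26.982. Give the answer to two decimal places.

Formula mass = 1×22.99 + 1×26.982 + 3×28.085 + 8×15.999 = 262.219 g/mol, of which 26.982 g is Al.
So Al makes up 26.982/262.219 = 0.1029 of the mass, i.e. 10.29%.

10.29 mass %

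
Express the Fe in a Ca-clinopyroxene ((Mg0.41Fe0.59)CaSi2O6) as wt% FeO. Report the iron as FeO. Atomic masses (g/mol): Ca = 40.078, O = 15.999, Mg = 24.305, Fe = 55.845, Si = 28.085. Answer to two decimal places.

18.03 wt%

Formula mass = 235.156 g/mol.
0.59 Fe → 0.5900 mol FeO per formula unit; M(FeO) = 71.844, so FeO mass = 42.388 g.
42.388/235.156 × 100 = 18.03 wt%.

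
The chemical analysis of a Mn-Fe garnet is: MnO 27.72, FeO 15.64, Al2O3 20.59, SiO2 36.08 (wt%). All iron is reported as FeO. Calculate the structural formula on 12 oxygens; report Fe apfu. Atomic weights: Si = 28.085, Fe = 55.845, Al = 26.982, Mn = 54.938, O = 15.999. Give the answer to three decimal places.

1.082 Fe apfu

MnO (M=70.937): mol = 0.39077; Mn = 0.39077, O = 0.39077.
FeO (M=71.844): mol = 0.21769; Fe = 0.21769, O = 0.21769.
Al2O3 (M=101.961): mol = 0.20194; Al = 0.40388, O = 0.60582.
SiO2 (M=60.083): mol = 0.60050; Si = 0.60050, O = 1.20100.
ΣO = 2.41528; factor = 12/ΣO = 4.96837.
Fe apfu = 0.21769 × 4.96837 = 1.082.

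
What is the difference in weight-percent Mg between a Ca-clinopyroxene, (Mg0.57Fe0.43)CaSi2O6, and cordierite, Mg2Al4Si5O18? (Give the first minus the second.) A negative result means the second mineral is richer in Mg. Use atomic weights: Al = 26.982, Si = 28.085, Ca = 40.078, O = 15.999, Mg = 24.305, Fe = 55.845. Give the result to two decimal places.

-2.29 percentage points

Mg in (Mg0.57Fe0.43)CaSi2O6: molar mass 230.109 g/mol; 0.57×24.305 = 13.854 g → 6.02 wt%.
Mg in Mg2Al4Si5O18: molar mass 584.945 g/mol; 2×24.305 = 48.610 g → 8.31 wt%.
Difference = 6.02 − 8.31 = -2.29 percentage points.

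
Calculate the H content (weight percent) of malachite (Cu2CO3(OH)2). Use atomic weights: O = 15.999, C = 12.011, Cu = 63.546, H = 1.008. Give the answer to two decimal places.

0.91 weight percent

Molar mass of Cu2CO3(OH)2: 2·63.546 + 1·12.011 + 5·15.999 + 2·1.008 = 221.114 g/mol.
Mass of H per formula unit: 2 × 1.008 = 2.016 g.
Weight fraction H = 2.016 / 221.114 = 0.0091.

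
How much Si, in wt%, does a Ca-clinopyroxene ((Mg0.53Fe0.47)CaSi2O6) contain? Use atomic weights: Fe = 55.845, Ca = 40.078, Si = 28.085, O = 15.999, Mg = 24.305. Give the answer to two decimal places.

M((Mg0.53Fe0.47)CaSi2O6) = 231.371 g/mol.
Si contributes 2 × 28.085 = 56.170 g per mole.
56.170/231.371 = 0.2428 → 24.28%.

24.28 wt%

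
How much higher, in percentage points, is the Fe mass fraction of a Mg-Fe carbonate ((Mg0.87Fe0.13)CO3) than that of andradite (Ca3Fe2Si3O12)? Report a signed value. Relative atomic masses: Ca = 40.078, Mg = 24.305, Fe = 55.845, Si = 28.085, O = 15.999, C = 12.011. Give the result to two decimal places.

M((Mg0.87Fe0.13)CO3) = 88.413 g/mol, so wt% Fe = 7.260/88.413 × 100 = 8.21%.
M(Ca3Fe2Si3O12) = 508.167 g/mol, so wt% Fe = 111.690/508.167 × 100 = 21.98%.
8.21 − 21.98 = -13.77 pp.

-13.77 percentage points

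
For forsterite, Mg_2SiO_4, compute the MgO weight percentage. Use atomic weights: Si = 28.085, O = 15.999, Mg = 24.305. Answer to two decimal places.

Formula mass = 140.691 g/mol.
2 Mg → 2.0000 mol MgO per formula unit; M(MgO) = 40.304, so MgO mass = 80.608 g.
80.608/140.691 × 100 = 57.29 wt%.

57.29 wt%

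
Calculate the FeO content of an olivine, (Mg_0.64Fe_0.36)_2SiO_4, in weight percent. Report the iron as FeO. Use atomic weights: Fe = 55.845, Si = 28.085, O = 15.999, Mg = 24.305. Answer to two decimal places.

31.66 wt%

Formula mass = 163.400 g/mol.
0.72 Fe → 0.7200 mol FeO per formula unit; M(FeO) = 71.844, so FeO mass = 51.728 g.
51.728/163.400 × 100 = 31.66 wt%.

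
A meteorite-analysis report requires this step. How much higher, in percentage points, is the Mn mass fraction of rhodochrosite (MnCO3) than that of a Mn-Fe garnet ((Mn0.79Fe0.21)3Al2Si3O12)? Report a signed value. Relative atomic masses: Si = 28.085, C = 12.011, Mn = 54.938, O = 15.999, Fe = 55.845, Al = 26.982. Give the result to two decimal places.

M(MnCO3) = 114.946 g/mol, so wt% Mn = 54.938/114.946 × 100 = 47.79%.
M((Mn0.79Fe0.21)3Al2Si3O12) = 495.592 g/mol, so wt% Mn = 130.203/495.592 × 100 = 26.27%.
47.79 − 26.27 = 21.52 pp.

21.52 percentage points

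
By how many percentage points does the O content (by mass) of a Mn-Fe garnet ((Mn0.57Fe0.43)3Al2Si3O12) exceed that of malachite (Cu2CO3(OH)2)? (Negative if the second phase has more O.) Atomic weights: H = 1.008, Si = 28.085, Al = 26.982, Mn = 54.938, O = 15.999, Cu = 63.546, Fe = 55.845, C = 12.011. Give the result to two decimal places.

2.51 percentage points

O in (Mn0.57Fe0.43)3Al2Si3O12: molar mass 496.191 g/mol; 12×15.999 = 191.988 g → 38.69 wt%.
O in Cu2CO3(OH)2: molar mass 221.114 g/mol; 5×15.999 = 79.995 g → 36.18 wt%.
Difference = 38.69 − 36.18 = 2.51 percentage points.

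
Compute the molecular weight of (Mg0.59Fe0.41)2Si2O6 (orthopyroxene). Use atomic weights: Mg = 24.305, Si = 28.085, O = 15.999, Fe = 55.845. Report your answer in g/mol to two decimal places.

The formula mass is the sum 1.18*24.305 + 0.82*55.845 + 2*28.085 + 6*15.999.

226.64 g/mol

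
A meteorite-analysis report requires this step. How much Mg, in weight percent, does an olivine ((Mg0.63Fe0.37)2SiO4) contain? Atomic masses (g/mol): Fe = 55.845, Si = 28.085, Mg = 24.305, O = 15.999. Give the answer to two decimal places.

18.67 weight percent

Molar mass of (Mg0.63Fe0.37)2SiO4: 1.26*24.305 + 0.74*55.845 + 1*28.085 + 4*15.999 = 164.031 g/mol.
Mass of Mg per formula unit: 1.26 × 24.305 = 30.624 g.
Weight fraction Mg = 30.624 / 164.031 = 0.1867.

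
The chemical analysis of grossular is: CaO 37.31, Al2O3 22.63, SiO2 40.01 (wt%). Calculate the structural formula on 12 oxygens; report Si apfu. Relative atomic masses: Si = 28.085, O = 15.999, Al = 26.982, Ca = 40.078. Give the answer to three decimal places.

3.001 Si apfu

37.31 wt% CaO ÷ 56.077 g/mol = 0.66534 mol, giving 0.66534 Ca and 0.66534 O.
22.63 wt% Al2O3 ÷ 101.961 g/mol = 0.22195 mol, giving 0.44390 Al and 0.66585 O.
40.01 wt% SiO2 ÷ 60.083 g/mol = 0.66591 mol, giving 0.66591 Si and 1.33182 O.
Oxygen sums to 2.66301; scaling by 12/2.66301 = 4.50618 puts the formula on 12 O.
Si: 0.66591 × 4.50618 = 3.001 atoms per formula unit.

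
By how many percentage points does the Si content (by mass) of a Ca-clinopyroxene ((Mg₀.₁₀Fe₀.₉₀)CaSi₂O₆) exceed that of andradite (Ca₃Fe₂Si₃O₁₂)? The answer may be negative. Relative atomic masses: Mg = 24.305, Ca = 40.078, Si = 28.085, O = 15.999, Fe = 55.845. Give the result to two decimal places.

6.35 percentage points

M((Mg₀.₁₀Fe₀.₉₀)CaSi₂O₆) = 244.933 g/mol, so wt% Si = 56.170/244.933 × 100 = 22.93%.
M(Ca₃Fe₂Si₃O₁₂) = 508.167 g/mol, so wt% Si = 84.255/508.167 × 100 = 16.58%.
22.93 − 16.58 = 6.35 pp.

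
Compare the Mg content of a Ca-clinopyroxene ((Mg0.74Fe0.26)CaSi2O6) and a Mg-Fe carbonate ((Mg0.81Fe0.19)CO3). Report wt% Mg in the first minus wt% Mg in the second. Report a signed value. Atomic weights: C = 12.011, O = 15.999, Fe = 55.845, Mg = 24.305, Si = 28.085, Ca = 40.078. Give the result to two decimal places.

-13.80 percentage points

First mineral: 17.986 g Mg in 224.747 g formula = 8.00 wt% Mg.
Second mineral: 19.687 g Mg in 90.306 g formula = 21.80 wt% Mg.
8.00% − 21.80% gives a difference of -13.80 percentage points.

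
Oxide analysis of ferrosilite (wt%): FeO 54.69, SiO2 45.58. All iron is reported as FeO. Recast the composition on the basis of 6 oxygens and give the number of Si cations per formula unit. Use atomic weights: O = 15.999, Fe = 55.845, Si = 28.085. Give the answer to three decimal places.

1.998 Si apfu

FeO (M=71.844): mol = 0.76123; Fe = 0.76123, O = 0.76123.
SiO2 (M=60.083): mol = 0.75862; Si = 0.75862, O = 1.51724.
ΣO = 2.27847; factor = 6/ΣO = 2.63335.
Si apfu = 0.75862 × 2.63335 = 1.998.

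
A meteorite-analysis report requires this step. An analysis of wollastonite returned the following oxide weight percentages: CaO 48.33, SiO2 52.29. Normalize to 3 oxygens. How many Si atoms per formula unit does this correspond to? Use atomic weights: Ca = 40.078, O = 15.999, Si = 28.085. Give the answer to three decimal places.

CaO: 48.33/56.077 = 0.86185 mol → 0.86185 mol Ca, 0.86185 mol O.
SiO2: 52.29/60.083 = 0.87030 mol → 0.87030 mol Si, 1.74060 mol O.
Total oxygen = 2.60245 mol. Normalization factor = 3/2.60245 = 1.15276.
Si per 3 O = 0.87030 × 1.15276 = 1.003.

1.003 Si apfu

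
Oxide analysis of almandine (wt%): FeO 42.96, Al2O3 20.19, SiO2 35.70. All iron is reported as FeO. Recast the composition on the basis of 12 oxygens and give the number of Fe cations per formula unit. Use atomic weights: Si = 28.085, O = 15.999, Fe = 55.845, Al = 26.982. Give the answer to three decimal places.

42.96 wt% FeO ÷ 71.844 g/mol = 0.59796 mol, giving 0.59796 Fe and 0.59796 O.
20.19 wt% Al2O3 ÷ 101.961 g/mol = 0.19802 mol, giving 0.39604 Al and 0.59406 O.
35.70 wt% SiO2 ÷ 60.083 g/mol = 0.59418 mol, giving 0.59418 Si and 1.18836 O.
Oxygen sums to 2.38038; scaling by 12/2.38038 = 5.04121 puts the formula on 12 O.
Fe: 0.59796 × 5.04121 = 3.014 atoms per formula unit.

3.014 Fe apfu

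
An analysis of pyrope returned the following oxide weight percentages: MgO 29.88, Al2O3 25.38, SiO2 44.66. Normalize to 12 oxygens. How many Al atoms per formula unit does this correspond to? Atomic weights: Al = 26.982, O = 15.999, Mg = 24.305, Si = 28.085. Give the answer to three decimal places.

2.008 Al apfu

MgO (M=40.304): mol = 0.74137; Mg = 0.74137, O = 0.74137.
Al2O3 (M=101.961): mol = 0.24892; Al = 0.49784, O = 0.74676.
SiO2 (M=60.083): mol = 0.74331; Si = 0.74331, O = 1.48662.
ΣO = 2.97475; factor = 12/ΣO = 4.03395.
Al apfu = 0.49784 × 4.03395 = 2.008.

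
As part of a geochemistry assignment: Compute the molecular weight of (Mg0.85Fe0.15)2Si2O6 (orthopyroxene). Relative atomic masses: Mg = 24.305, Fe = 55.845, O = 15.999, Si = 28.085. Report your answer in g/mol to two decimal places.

M = 1.70×24.305 + 0.30×55.845 + 2×28.085 + 6×15.999

210.24 g/mol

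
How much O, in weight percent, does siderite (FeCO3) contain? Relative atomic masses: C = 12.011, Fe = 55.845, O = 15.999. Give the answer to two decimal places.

M(FeCO3) = 115.853 g/mol.
O contributes 3 × 15.999 = 47.997 g per mole.
47.997/115.853 = 0.4143 → 41.43%.

41.43 weight percent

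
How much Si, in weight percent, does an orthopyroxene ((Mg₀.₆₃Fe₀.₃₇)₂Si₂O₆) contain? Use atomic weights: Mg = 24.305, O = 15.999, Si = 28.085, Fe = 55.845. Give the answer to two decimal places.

25.06 weight percent

Formula mass = 1.26*24.305 + 0.74*55.845 + 2*28.085 + 6*15.999 = 224.114 g/mol, of which 56.170 g is Si.
So Si makes up 56.170/224.114 = 0.2506 of the mass, i.e. 25.06%.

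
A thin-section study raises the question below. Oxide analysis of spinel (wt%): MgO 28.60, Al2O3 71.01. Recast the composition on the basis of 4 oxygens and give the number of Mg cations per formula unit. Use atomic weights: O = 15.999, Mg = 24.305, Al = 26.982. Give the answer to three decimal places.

MgO (M=40.304): mol = 0.70961; Mg = 0.70961, O = 0.70961.
Al2O3 (M=101.961): mol = 0.69644; Al = 1.39288, O = 2.08932.
ΣO = 2.79893; factor = 4/ΣO = 1.42912.
Mg apfu = 0.70961 × 1.42912 = 1.014.

1.014 Mg apfu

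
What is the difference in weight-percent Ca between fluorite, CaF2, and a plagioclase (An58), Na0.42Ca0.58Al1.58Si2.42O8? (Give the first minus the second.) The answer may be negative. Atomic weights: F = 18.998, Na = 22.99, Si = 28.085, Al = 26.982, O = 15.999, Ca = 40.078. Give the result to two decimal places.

42.77 percentage points

First mineral: 40.078 g Ca in 78.074 g formula = 51.33 wt% Ca.
Second mineral: 23.245 g Ca in 271.490 g formula = 8.56 wt% Ca.
51.33% − 8.56% gives a difference of 42.77 percentage points.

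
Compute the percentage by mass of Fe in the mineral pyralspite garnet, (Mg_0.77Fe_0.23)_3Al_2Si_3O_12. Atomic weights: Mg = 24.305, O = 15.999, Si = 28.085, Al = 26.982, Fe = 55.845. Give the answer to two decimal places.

9.07 mass %

Molar mass of (Mg_0.77Fe_0.23)_3Al_2Si_3O_12: 2.31·24.305 + 0.69·55.845 + 2·26.982 + 3·28.085 + 12·15.999 = 424.885 g/mol.
Mass of Fe per formula unit: 0.69 × 55.845 = 38.533 g.
Weight fraction Fe = 38.533 / 424.885 = 0.0907.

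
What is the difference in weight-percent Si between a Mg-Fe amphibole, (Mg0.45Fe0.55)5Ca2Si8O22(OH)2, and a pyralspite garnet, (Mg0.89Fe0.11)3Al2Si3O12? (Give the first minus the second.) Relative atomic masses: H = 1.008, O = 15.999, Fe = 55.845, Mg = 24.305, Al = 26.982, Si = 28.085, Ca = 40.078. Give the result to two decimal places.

Si in (Mg0.45Fe0.55)5Ca2Si8O22(OH)2: molar mass 899.088 g/mol; 8×28.085 = 224.680 g → 24.99 wt%.
Si in (Mg0.89Fe0.11)3Al2Si3O12: molar mass 413.530 g/mol; 3×28.085 = 84.255 g → 20.37 wt%.
Difference = 24.99 − 20.37 = 4.62 percentage points.

4.62 percentage points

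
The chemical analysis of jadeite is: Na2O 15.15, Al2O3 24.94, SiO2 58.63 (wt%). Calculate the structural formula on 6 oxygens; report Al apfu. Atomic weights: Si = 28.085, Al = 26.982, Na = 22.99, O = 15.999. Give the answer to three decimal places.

1.002 Al apfu

Na2O: 15.15/61.979 = 0.24444 mol → 0.48888 mol Na, 0.24444 mol O.
Al2O3: 24.94/101.961 = 0.24460 mol → 0.48920 mol Al, 0.73380 mol O.
SiO2: 58.63/60.083 = 0.97582 mol → 0.97582 mol Si, 1.95164 mol O.
Total oxygen = 2.92988 mol. Normalization factor = 6/2.92988 = 2.04787.
Al per 6 O = 0.48920 × 2.04787 = 1.002.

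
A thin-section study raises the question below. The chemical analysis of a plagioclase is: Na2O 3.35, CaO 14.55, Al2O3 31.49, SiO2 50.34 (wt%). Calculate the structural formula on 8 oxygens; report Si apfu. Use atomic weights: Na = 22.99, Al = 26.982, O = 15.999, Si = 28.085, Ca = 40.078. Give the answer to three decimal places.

3.35 wt% Na2O ÷ 61.979 g/mol = 0.05405 mol, giving 0.10810 Na and 0.05405 O.
14.55 wt% CaO ÷ 56.077 g/mol = 0.25946 mol, giving 0.25946 Ca and 0.25946 O.
31.49 wt% Al2O3 ÷ 101.961 g/mol = 0.30884 mol, giving 0.61768 Al and 0.92652 O.
50.34 wt% SiO2 ÷ 60.083 g/mol = 0.83784 mol, giving 0.83784 Si and 1.67568 O.
Oxygen sums to 2.91571; scaling by 8/2.91571 = 2.74376 puts the formula on 8 O.
Si: 0.83784 × 2.74376 = 2.299 atoms per formula unit.

2.299 Si apfu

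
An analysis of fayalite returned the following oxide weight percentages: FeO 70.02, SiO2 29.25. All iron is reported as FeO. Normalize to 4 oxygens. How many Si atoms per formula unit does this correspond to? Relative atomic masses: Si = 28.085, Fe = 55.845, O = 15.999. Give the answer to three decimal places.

FeO (M=71.844): mol = 0.97461; Fe = 0.97461, O = 0.97461.
SiO2 (M=60.083): mol = 0.48683; Si = 0.48683, O = 0.97366.
ΣO = 1.94827; factor = 4/ΣO = 2.05310.
Si apfu = 0.48683 × 2.05310 = 1.000.

1.000 Si apfu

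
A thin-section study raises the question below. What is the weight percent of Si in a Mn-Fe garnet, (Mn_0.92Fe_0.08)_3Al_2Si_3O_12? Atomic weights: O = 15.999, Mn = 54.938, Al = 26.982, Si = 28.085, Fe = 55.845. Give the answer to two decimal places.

Molar mass of (Mn_0.92Fe_0.08)_3Al_2Si_3O_12: 2.76·54.938 + 0.24·55.845 + 2·26.982 + 3·28.085 + 12·15.999 = 495.239 g/mol.
Mass of Si per formula unit: 3 × 28.085 = 84.255 g.
Weight fraction Si = 84.255 / 495.239 = 0.1701.

17.01 weight percent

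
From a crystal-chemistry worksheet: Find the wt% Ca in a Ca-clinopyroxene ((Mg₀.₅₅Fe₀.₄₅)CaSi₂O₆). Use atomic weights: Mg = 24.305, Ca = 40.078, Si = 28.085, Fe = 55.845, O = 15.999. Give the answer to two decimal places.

Formula mass = 0.55*24.305 + 0.45*55.845 + 1*40.078 + 2*28.085 + 6*15.999 = 230.740 g/mol, of which 40.078 g is Ca.
So Ca makes up 40.078/230.740 = 0.1737 of the mass, i.e. 17.37%.

17.37 mass %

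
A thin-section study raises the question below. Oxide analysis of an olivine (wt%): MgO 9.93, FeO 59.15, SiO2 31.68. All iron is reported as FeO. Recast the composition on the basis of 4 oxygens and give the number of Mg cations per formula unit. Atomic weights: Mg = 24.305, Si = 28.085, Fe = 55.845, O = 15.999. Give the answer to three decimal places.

0.464 Mg apfu

MgO: 9.93/40.304 = 0.24638 mol → 0.24638 mol Mg, 0.24638 mol O.
FeO: 59.15/71.844 = 0.82331 mol → 0.82331 mol Fe, 0.82331 mol O.
SiO2: 31.68/60.083 = 0.52727 mol → 0.52727 mol Si, 1.05454 mol O.
Total oxygen = 2.12423 mol. Normalization factor = 4/2.12423 = 1.88304.
Mg per 4 O = 0.24638 × 1.88304 = 0.464.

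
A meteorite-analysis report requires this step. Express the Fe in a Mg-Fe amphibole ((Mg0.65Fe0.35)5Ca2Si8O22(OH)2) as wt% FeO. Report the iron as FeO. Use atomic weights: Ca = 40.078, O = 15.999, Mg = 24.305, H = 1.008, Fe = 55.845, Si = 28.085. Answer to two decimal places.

M((Mg0.65Fe0.35)5Ca2Si8O22(OH)2) = 867.548 g/mol; M(FeO) = 71.844 g/mol.
Moles FeO per formula unit = 1.75 Fe ÷ 1 = 1.7500.
FeO fraction = (1.7500 × 71.844) / 867.548 = 125.727/867.548 = 0.1449.

14.49 wt%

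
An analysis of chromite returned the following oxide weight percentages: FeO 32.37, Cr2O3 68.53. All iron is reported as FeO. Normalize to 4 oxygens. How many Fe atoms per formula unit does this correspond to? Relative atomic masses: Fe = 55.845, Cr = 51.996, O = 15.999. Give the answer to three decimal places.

32.37 wt% FeO ÷ 71.844 g/mol = 0.45056 mol, giving 0.45056 Fe and 0.45056 O.
68.53 wt% Cr2O3 ÷ 151.989 g/mol = 0.45089 mol, giving 0.90178 Cr and 1.35267 O.
Oxygen sums to 1.80323; scaling by 4/1.80323 = 2.21824 puts the formula on 4 O.
Fe: 0.45056 × 2.21824 = 0.999 atoms per formula unit.

0.999 Fe apfu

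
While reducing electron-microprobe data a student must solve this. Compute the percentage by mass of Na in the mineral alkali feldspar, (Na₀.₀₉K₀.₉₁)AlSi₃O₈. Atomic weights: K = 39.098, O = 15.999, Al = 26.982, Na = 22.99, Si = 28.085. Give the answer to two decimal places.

0.75 mass %

Formula mass = 0.09*22.99 + 0.91*39.098 + 1*26.982 + 3*28.085 + 8*15.999 = 276.877 g/mol, of which 2.069 g is Na.
So Na makes up 2.069/276.877 = 0.0075 of the mass, i.e. 0.75%.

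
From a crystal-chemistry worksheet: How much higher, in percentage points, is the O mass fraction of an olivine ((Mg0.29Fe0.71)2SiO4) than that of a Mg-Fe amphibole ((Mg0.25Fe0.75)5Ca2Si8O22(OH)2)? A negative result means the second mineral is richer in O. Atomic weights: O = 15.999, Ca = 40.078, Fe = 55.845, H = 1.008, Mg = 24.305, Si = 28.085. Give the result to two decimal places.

M((Mg0.29Fe0.71)2SiO4) = 185.478 g/mol, so wt% O = 63.996/185.478 × 100 = 34.50%.
M((Mg0.25Fe0.75)5Ca2Si8O22(OH)2) = 930.628 g/mol, so wt% O = 383.976/930.628 × 100 = 41.26%.
34.50 − 41.26 = -6.76 pp.

-6.76 percentage points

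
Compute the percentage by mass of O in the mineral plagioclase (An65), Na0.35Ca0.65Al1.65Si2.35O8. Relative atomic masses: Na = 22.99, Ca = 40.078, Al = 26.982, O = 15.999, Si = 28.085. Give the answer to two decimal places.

M(Na0.35Ca0.65Al1.65Si2.35O8) = 272.609 g/mol.
O contributes 8 × 15.999 = 127.992 g per mole.
127.992/272.609 = 0.4695 → 46.95%.

46.95 wt%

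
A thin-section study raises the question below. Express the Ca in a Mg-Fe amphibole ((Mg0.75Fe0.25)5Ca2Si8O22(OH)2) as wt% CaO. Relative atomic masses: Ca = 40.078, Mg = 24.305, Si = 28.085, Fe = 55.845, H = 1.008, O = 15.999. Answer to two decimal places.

Molar mass of (Mg0.75Fe0.25)5Ca2Si8O22(OH)2 = 3.75·24.305 + 1.25·55.845 + 2·40.078 + 8·28.085 + 24·15.999 + 2·1.008 = 851.778 g/mol.
Each formula unit contains 2 Ca, equivalent to 2/1 = 2.0000 mol CaO.
M(CaO) = 1×40.078 + 1×15.999 = 56.077 g/mol.
Mass of CaO per formula unit = 2.0000 × 56.077 = 112.154 g.
CaO wt% = 112.154 / 851.778 × 100 = 13.17%.

13.17 wt%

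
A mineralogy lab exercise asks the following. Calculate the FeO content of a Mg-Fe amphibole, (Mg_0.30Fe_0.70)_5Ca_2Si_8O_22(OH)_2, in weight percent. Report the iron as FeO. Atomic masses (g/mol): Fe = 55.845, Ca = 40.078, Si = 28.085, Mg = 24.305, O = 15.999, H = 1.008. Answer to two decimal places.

Formula mass = 922.743 g/mol.
3.50 Fe → 3.5000 mol FeO per formula unit; M(FeO) = 71.844, so FeO mass = 251.454 g.
251.454/922.743 × 100 = 27.25 wt%.

27.25 wt%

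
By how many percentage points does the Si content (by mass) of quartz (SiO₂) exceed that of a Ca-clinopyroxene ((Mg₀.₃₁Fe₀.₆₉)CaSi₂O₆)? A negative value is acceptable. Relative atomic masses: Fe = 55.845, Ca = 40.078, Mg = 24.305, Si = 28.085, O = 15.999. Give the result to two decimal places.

23.17 percentage points

Si in SiO₂: molar mass 60.083 g/mol; 1×28.085 = 28.085 g → 46.74 wt%.
Si in (Mg₀.₃₁Fe₀.₆₉)CaSi₂O₆: molar mass 238.310 g/mol; 2×28.085 = 56.170 g → 23.57 wt%.
Difference = 46.74 − 23.57 = 23.17 percentage points.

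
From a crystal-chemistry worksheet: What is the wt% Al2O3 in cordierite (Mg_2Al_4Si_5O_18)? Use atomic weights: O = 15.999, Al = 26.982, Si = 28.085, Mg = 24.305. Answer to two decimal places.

34.86 wt%

M(Mg_2Al_4Si_5O_18) = 584.945 g/mol; M(Al2O3) = 101.961 g/mol.
Moles Al2O3 per formula unit = 4 Al ÷ 2 = 2.0000.
Al2O3 fraction = (2.0000 × 101.961) / 584.945 = 203.922/584.945 = 0.3486.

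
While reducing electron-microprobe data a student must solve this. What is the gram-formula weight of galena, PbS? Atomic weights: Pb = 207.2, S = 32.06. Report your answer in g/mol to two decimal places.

M = 1(207.2) + 1(32.06)

239.26 g/mol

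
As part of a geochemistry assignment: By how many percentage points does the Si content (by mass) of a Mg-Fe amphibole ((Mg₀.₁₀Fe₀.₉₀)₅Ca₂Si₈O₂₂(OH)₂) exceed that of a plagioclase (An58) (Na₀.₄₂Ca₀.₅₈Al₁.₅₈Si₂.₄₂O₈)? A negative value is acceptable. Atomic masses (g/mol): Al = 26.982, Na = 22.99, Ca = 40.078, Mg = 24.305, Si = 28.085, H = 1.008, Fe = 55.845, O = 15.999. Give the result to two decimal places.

-1.49 percentage points

M((Mg₀.₁₀Fe₀.₉₀)₅Ca₂Si₈O₂₂(OH)₂) = 954.283 g/mol, so wt% Si = 224.680/954.283 × 100 = 23.54%.
M(Na₀.₄₂Ca₀.₅₈Al₁.₅₈Si₂.₄₂O₈) = 271.490 g/mol, so wt% Si = 67.966/271.490 × 100 = 25.03%.
23.54 − 25.03 = -1.49 pp.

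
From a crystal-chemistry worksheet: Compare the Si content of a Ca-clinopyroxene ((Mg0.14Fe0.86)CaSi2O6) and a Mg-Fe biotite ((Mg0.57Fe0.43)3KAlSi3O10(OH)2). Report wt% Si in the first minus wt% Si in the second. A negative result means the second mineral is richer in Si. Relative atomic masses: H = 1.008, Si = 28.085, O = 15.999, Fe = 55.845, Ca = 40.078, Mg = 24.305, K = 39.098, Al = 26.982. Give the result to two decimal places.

4.65 percentage points

First mineral: 56.170 g Si in 243.671 g formula = 23.05 wt% Si.
Second mineral: 84.255 g Si in 457.941 g formula = 18.40 wt% Si.
23.05% − 18.40% gives a difference of 4.65 percentage points.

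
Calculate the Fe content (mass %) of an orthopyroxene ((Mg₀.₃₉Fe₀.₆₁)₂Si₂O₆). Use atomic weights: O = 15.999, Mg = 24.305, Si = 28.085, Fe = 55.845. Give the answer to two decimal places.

Formula mass = 0.78*24.305 + 1.22*55.845 + 2*28.085 + 6*15.999 = 239.253 g/mol, of which 68.131 g is Fe.
So Fe makes up 68.131/239.253 = 0.2848 of the mass, i.e. 28.48%.

28.48 mass %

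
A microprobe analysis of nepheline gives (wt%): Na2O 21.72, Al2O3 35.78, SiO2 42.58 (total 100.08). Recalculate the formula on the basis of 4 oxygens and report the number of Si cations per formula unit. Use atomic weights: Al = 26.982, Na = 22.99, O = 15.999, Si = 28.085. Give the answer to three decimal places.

Na2O: 21.72/61.979 = 0.35044 mol → 0.70088 mol Na, 0.35044 mol O.
Al2O3: 35.78/101.961 = 0.35092 mol → 0.70184 mol Al, 1.05276 mol O.
SiO2: 42.58/60.083 = 0.70869 mol → 0.70869 mol Si, 1.41738 mol O.
Total oxygen = 2.82058 mol. Normalization factor = 4/2.82058 = 1.41815.
Si per 4 O = 0.70869 × 1.41815 = 1.005.

1.005 Si apfu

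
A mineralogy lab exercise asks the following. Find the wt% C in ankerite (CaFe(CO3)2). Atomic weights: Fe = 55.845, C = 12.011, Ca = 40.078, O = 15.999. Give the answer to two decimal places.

Molar mass of CaFe(CO3)2: 1*40.078 + 1*55.845 + 2*12.011 + 6*15.999 = 215.939 g/mol.
Mass of C per formula unit: 2 × 12.011 = 24.022 g.
Weight fraction C = 24.022 / 215.939 = 0.1112.

11.12 weight percent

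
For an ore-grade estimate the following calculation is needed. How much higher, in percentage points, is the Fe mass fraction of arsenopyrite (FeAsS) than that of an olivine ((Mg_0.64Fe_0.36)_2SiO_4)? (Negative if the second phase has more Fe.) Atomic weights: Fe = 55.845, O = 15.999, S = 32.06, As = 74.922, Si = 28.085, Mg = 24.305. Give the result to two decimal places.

9.69 percentage points

First mineral: 55.845 g Fe in 162.827 g formula = 34.30 wt% Fe.
Second mineral: 40.208 g Fe in 163.400 g formula = 24.61 wt% Fe.
34.30% − 24.61% gives a difference of 9.69 percentage points.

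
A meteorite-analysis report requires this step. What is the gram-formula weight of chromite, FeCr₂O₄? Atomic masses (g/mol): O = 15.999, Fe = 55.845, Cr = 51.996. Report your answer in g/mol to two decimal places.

Fe: 1 × 55.845 = 55.8450
Cr: 2 × 51.996 = 103.9920
O: 4 × 15.999 = 63.9960
Summing the contributions gives the formula mass.

223.83 g/mol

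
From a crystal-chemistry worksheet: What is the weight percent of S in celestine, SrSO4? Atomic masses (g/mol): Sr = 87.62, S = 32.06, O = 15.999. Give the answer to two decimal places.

Formula mass = 1×87.62 + 1×32.06 + 4×15.999 = 183.676 g/mol, of which 32.060 g is S.
So S makes up 32.060/183.676 = 0.1745 of the mass, i.e. 17.45%.

17.45 weight percent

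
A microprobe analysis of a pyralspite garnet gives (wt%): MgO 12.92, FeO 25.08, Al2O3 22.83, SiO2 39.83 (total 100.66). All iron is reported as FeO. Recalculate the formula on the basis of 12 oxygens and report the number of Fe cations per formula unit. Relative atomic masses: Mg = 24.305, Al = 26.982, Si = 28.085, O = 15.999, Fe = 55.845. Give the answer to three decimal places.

1.571 Fe apfu

12.92 wt% MgO ÷ 40.304 g/mol = 0.32056 mol, giving 0.32056 Mg and 0.32056 O.
25.08 wt% FeO ÷ 71.844 g/mol = 0.34909 mol, giving 0.34909 Fe and 0.34909 O.
22.83 wt% Al2O3 ÷ 101.961 g/mol = 0.22391 mol, giving 0.44782 Al and 0.67173 O.
39.83 wt% SiO2 ÷ 60.083 g/mol = 0.66292 mol, giving 0.66292 Si and 1.32584 O.
Oxygen sums to 2.66722; scaling by 12/2.66722 = 4.49907 puts the formula on 12 O.
Fe: 0.34909 × 4.49907 = 1.571 atoms per formula unit.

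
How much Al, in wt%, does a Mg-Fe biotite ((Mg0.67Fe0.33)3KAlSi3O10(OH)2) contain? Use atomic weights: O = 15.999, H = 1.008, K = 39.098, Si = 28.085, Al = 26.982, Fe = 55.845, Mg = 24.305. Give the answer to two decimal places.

6.02 wt%

Molar mass of (Mg0.67Fe0.33)3KAlSi3O10(OH)2: 2.01*24.305 + 0.99*55.845 + 1*39.098 + 1*26.982 + 3*28.085 + 12*15.999 + 2*1.008 = 448.479 g/mol.
Mass of Al per formula unit: 1 × 26.982 = 26.982 g.
Weight fraction Al = 26.982 / 448.479 = 0.0602.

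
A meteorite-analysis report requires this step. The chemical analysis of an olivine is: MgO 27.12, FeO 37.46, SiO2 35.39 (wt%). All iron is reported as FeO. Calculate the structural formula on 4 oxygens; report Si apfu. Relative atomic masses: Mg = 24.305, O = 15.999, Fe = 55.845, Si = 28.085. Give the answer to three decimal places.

0.993 Si apfu

MgO: 27.12/40.304 = 0.67289 mol → 0.67289 mol Mg, 0.67289 mol O.
FeO: 37.46/71.844 = 0.52141 mol → 0.52141 mol Fe, 0.52141 mol O.
SiO2: 35.39/60.083 = 0.58902 mol → 0.58902 mol Si, 1.17804 mol O.
Total oxygen = 2.37234 mol. Normalization factor = 4/2.37234 = 1.68610.
Si per 4 O = 0.58902 × 1.68610 = 0.993.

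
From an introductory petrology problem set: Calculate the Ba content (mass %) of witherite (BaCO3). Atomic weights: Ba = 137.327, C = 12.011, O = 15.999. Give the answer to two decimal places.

69.59 mass %

Formula mass = 1·137.327 + 1·12.011 + 3·15.999 = 197.335 g/mol, of which 137.327 g is Ba.
So Ba makes up 137.327/197.335 = 0.6959 of the mass, i.e. 69.59%.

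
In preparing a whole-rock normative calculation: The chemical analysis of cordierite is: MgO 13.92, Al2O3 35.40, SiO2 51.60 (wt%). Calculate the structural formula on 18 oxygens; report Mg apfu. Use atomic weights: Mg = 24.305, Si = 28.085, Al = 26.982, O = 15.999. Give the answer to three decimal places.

2.002 Mg apfu

13.92 wt% MgO ÷ 40.304 g/mol = 0.34538 mol, giving 0.34538 Mg and 0.34538 O.
35.40 wt% Al2O3 ÷ 101.961 g/mol = 0.34719 mol, giving 0.69438 Al and 1.04157 O.
51.60 wt% SiO2 ÷ 60.083 g/mol = 0.85881 mol, giving 0.85881 Si and 1.71762 O.
Oxygen sums to 3.10457; scaling by 18/3.10457 = 5.79790 puts the formula on 18 O.
Mg: 0.34538 × 5.79790 = 2.002 atoms per formula unit.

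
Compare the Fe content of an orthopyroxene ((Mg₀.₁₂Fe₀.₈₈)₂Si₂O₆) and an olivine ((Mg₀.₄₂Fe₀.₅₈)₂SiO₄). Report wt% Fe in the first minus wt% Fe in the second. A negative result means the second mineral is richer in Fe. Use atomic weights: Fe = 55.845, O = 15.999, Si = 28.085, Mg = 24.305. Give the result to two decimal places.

1.81 percentage points

M((Mg₀.₁₂Fe₀.₈₈)₂Si₂O₆) = 256.284 g/mol, so wt% Fe = 98.287/256.284 × 100 = 38.35%.
M((Mg₀.₄₂Fe₀.₅₈)₂SiO₄) = 177.277 g/mol, so wt% Fe = 64.780/177.277 × 100 = 36.54%.
38.35 − 36.54 = 1.81 pp.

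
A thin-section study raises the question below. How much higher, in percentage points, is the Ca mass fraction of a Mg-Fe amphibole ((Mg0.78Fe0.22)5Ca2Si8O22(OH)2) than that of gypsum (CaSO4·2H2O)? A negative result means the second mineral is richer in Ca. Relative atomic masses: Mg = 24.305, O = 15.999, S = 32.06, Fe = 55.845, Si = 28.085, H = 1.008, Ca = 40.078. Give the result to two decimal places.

-13.82 percentage points

Ca in (Mg0.78Fe0.22)5Ca2Si8O22(OH)2: molar mass 847.047 g/mol; 2×40.078 = 80.156 g → 9.46 wt%.
Ca in CaSO4·2H2O: molar mass 172.164 g/mol; 1×40.078 = 40.078 g → 23.28 wt%.
Difference = 9.46 − 23.28 = -13.82 percentage points.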